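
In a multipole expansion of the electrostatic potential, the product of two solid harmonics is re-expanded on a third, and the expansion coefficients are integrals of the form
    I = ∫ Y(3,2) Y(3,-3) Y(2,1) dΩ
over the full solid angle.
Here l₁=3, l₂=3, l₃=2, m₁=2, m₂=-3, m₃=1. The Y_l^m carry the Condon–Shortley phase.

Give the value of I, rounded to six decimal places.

Checks pass: Σm=0; 8 even; l₃=2∈[0,6].
(2·3+1)(2·3+1)(2·2+1) = 245
Δ: 4! 2! 2! / 9! → 1/3780
sum: t=1:−1/24 t=2:+1/4 t=3:−1/24 = 1/6
3j²(3 3 2; 0 0 0) = Δ·Π!·Σ² = 4/105  (sign +1)
sum: t=0:+1/48 = 1/48
3j²(3 3 2; 2 -3 1) = Δ·Π!·Σ² = 5/84  (sign -1)
combine: 4πI² = 245·4/105·5/84 = 5/9
take √, sign -1: I = -0.21026104

-0.210261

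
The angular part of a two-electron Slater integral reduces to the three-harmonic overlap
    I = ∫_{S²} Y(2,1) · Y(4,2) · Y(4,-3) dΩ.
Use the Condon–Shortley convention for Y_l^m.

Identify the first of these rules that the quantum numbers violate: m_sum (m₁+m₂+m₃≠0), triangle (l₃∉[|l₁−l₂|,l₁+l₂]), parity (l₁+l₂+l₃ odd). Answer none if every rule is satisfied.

none

Σmᵢ = 0  ✓
l₃∈[|l₁−l₂|,l₁+l₂]=[2,6], have l₃=4  ✓
Σlᵢ = 10 ⇒ even  ✓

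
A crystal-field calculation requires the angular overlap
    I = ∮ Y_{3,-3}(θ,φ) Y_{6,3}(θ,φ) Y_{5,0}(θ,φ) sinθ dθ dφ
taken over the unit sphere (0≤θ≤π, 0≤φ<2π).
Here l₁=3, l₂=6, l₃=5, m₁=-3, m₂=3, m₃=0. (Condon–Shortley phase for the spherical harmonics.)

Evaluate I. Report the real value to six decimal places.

0.190675

Checks pass: Σm=0; 14 even; l₃=5∈[3,9].
(2·3+1)(2·6+1)(2·5+1) = 1001
Δ: 4! 2! 8! / 15! → 1/675675
sum: t=1:−1/8640 t=2:+1/2304 t=3:−1/8640 = 7/34560
3j²(3 6 5; 0 0 0) = Δ·Π!·Σ² = 7/429  (sign -1)
sum: t=4:+1/34560 = 1/34560
3j²(3 6 5; -3 3 0) = Δ·Π!·Σ² = 4/143  (sign -1)
combine: 4πI² = 1001·7/429·4/143 = 196/429
take √, sign +1: I = 0.19067531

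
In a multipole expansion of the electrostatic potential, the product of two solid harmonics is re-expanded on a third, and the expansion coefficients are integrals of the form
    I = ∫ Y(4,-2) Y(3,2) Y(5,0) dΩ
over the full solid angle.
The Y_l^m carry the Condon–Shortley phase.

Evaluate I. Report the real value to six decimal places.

-0.171327

Checks pass: Σm=0; 12 even; l₃=5∈[1,7].
(2·4+1)(2·3+1)(2·5+1) = 693
Δ: 2! 6! 4! / 13! → 1/180180
sum: t=0:+1/576 t=1:−1/144 t=2:+1/576 = -1/288
3j²(4 3 5; 0 0 0) = Δ·Π!·Σ² = 20/1001  (sign +1)
sum: t=1:−1/2880 t=2:+1/576 = 1/720
3j²(4 3 5; -2 2 0) = Δ·Π!·Σ² = 80/3003  (sign -1)
combine: 4πI² = 693·20/1001·80/3003 = 4800/13013
take √, sign -1: I = -0.17132746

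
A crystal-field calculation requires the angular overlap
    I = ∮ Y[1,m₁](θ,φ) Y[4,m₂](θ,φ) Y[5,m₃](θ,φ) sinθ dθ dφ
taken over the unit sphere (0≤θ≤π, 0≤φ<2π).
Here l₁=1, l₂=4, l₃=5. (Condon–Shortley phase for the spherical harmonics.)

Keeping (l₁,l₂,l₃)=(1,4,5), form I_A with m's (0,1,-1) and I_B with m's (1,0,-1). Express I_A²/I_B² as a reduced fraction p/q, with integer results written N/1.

8/5

Shared (l₁,l₂,l₃)=(1,4,5): N and (l;000)² cancel in I_A²/I_B².
A: Δ = 0!·2!·8!/11! = 1/495; Racah Σ t=0..0: t=0:+1/720 = 1/720; ⇒ 3j(1 4 5; 0 1 -1)² = 8/165, sgn +1
B: Δ = 0!·2!·8!/11! = 1/495; Racah Σ t=0..0: t=0:+1/1152 = 1/1152; ⇒ 3j(1 4 5; 1 0 -1)² = 1/33, sgn +1
I_A²/I_B² = (8/165)/(1/33) = 8/5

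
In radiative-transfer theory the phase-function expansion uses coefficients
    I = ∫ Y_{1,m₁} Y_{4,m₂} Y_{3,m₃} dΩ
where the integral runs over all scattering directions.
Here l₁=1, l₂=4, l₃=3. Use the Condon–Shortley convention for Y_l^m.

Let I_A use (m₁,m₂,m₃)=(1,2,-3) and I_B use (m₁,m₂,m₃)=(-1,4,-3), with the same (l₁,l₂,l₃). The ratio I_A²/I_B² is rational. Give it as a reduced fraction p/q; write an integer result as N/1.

1/28

l's match ⇒ only the (l;m) 3-j factors differ between A and B.
A: triangle coeff Δ(1,4,3) = 1/252; Σ_t [0,0]: t=0:+1/1440 = 1/1440; (3j)²=1/252 [(1 4 3; 1 2 -3)], sign=+1
B: triangle coeff Δ(1,4,3) = 1/252; Σ_t [2,2]: t=2:+1/1440 = 1/1440; (3j)²=1/9 [(1 4 3; -1 4 -3)], sign=+1
I_A²/I_B² = (1/252)/(1/9) = 1/28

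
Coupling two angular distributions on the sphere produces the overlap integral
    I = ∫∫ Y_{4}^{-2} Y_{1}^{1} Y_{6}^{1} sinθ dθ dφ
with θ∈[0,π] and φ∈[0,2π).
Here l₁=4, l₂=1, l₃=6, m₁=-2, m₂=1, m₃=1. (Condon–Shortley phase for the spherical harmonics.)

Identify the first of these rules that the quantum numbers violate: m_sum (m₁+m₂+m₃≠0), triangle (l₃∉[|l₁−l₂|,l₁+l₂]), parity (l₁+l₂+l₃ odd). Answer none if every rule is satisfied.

triangle

m₁+m₂+m₃ = -2 + 1 + 1 = 0  ✓
triangle: |4−1|=3 ≤ l₃=6 ≤ 4+1=5  ✗
parity: l₁+l₂+l₃ = 11 is odd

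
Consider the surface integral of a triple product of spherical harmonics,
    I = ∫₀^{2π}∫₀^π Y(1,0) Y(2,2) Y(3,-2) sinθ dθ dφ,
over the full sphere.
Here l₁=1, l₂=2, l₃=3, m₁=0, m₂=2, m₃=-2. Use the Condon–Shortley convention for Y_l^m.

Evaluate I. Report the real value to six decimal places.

Rules hold: Σm=0, L=6 even, 1≤3≤3.
N = 3·5·7 = 105
Δ = 0!·2!·4!/7! = 1/105
Racah Σ t=0..0: t=0:+1/4 = 1/4
⇒ 3j(1 2 3; 0 0 0)² = 3/35, sgn -1
Racah Σ t=0..0: t=0:+1/24 = 1/24
⇒ 3j(1 2 3; 0 2 -2)² = 1/21, sgn -1
4πI² = N·(3j₀)²·(3jₘ)² = 3/7
I = +1·√(0.428571/4π) = 0.18467439

0.184674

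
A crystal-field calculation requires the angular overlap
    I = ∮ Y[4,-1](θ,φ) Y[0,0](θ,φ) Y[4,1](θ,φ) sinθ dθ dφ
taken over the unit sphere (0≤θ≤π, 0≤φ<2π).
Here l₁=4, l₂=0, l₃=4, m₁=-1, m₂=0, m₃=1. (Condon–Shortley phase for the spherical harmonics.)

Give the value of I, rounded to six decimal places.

Rules hold: Σm=0, L=8 even, 4≤4≤4.
N = 9·1·9 = 81
Δ = 0!·8!·0!/9! = 1/9
Racah Σ t=0..0: t=0:+1/576 = 1/576
⇒ 3j(4 0 4; 0 0 0)² = 1/9, sgn +1
Racah Σ t=0..0: t=0:+1/720 = 1/720
⇒ 3j(4 0 4; -1 0 1)² = 1/9, sgn -1
4πI² = N·(3j₀)²·(3jₘ)² = 1/1
I = -1·√(1/4π) = -0.28209479

-0.282095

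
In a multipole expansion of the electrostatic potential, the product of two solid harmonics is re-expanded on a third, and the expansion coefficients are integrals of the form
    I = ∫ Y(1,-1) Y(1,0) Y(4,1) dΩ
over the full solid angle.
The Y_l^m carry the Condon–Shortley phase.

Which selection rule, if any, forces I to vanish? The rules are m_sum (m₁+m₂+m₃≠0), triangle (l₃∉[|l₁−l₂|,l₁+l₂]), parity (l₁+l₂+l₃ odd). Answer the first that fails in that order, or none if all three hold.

Σmᵢ = 0  ✓
l₃∈[|l₁−l₂|,l₁+l₂]=[0,2], have l₃=4  ✗
Σlᵢ = 6 ⇒ even

triangle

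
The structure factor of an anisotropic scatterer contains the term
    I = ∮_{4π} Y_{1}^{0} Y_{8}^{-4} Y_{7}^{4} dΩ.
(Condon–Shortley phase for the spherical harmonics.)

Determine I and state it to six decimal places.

m-sum 0 ✓  L=16 even ✓  7≤7≤9 ✓
Π(2lᵢ+1) = 3×17×15 = 765
triangle coeff Δ(1,8,7) = 1/2040
Σ_t [1,1]: t=1:−1/25401600 = -1/25401600
(3j)²=8/255 [(1 8 7; 0 0 0)], sign=+1
Σ_t [1,1]: t=1:−1/239500800 = -1/239500800
(3j)²=2/85 [(1 8 7; 0 -4 4)], sign=+1
⇒ 4πI² = 48/85
I = (+1)√(48/85/(4π)) = 0.21198553

0.211986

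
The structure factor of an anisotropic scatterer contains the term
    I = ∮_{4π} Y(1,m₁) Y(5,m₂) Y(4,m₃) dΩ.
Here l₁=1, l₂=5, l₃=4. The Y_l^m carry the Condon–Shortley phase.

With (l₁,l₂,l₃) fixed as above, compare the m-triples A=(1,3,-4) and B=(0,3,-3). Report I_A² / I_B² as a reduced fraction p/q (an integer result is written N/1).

1/16

l's match ⇒ only the (l;m) 3-j factors differ between A and B.
A: triangle coeff Δ(1,5,4) = 1/495; Σ_t [0,0]: t=0:+1/80640 = 1/80640; (3j)²=1/495 [(1 5 4; 1 3 -4)], sign=+1
B: triangle coeff Δ(1,5,4) = 1/495; Σ_t [1,1]: t=1:−1/5040 = -1/5040; (3j)²=16/495 [(1 5 4; 0 3 -3)], sign=+1
I_A²/I_B² = (1/495)/(16/495) = 1/16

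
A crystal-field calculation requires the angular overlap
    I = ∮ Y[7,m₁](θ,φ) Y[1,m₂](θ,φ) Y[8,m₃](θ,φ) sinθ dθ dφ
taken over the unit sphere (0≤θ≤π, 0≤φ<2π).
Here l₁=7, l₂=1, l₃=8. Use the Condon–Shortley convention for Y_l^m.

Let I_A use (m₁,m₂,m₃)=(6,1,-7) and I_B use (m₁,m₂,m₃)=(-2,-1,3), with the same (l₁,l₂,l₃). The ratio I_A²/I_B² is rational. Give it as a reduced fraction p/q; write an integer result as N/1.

21/11

Same 7,1,8: normalisation and zero-m 3j drop out of the ratio.
A: Δ: 0! 14! 2! / 17! → 1/2040; sum: t=0:+1/12454041600 = 1/12454041600; 3j²(7 1 8; 6 1 -7) = Δ·Π!·Σ² = 7/136  (sign -1)
B: Δ: 0! 14! 2! / 17! → 1/2040; sum: t=0:+1/87091200 = 1/87091200; 3j²(7 1 8; -2 -1 3) = Δ·Π!·Σ² = 11/408  (sign -1)
I_A²/I_B² = (7/136)/(11/408) = 21/11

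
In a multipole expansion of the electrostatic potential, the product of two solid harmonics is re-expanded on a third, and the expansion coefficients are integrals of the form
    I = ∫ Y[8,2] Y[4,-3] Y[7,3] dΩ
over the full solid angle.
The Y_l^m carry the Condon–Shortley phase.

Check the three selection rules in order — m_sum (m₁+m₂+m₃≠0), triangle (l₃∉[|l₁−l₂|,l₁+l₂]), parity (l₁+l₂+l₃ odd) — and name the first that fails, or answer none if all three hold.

Σmᵢ = 2  ✗
l₃∈[|l₁−l₂|,l₁+l₂]=[4,12], have l₃=7
Σlᵢ = 19 ⇒ odd

m_sum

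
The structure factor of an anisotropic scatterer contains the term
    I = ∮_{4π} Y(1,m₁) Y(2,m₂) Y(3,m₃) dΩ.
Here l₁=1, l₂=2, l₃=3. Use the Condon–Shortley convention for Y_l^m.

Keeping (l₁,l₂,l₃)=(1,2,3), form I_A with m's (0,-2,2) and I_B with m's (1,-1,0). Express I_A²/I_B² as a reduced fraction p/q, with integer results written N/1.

5/3

Same 1,2,3: normalisation and zero-m 3j drop out of the ratio.
A: Δ: 0! 2! 4! / 7! → 1/105; sum: t=0:+1/24 = 1/24; 3j²(1 2 3; 0 -2 2) = Δ·Π!·Σ² = 1/21  (sign -1)
B: Δ: 0! 2! 4! / 7! → 1/105; sum: t=0:+1/12 = 1/12; 3j²(1 2 3; 1 -1 0) = Δ·Π!·Σ² = 1/35  (sign -1)
I_A²/I_B² = (1/21)/(1/35) = 5/3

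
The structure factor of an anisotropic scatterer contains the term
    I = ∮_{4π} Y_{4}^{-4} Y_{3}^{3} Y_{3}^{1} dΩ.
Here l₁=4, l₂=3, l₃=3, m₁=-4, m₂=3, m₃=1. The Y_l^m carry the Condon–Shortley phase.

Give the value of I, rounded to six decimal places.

-0.166198

Checks pass: Σm=0; 10 even; l₃=3∈[1,7].
(2·4+1)(2·3+1)(2·3+1) = 441
Δ: 4! 4! 2! / 11! → 1/34650
sum: t=1:−1/72 t=2:+1/16 t=3:−1/72 = 5/144
3j²(4 3 3; 0 0 0) = Δ·Π!·Σ² = 2/77  (sign -1)
sum: t=4:+1/1152 = 1/1152
3j²(4 3 3; -4 3 1) = Δ·Π!·Σ² = 1/33  (sign +1)
combine: 4πI² = 441·2/77·1/33 = 42/121
take √, sign -1: I = -0.16619847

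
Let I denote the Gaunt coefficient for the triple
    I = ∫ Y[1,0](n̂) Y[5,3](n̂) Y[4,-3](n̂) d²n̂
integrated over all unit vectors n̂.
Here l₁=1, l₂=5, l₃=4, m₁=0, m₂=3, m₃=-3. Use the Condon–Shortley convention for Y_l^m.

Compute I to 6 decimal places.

Checks pass: Σm=0; 10 even; l₃=4∈[4,6].
(2·1+1)(2·5+1)(2·4+1) = 297
Δ: 2! 0! 8! / 11! → 1/495
sum: t=1:−1/576 = -1/576
3j²(1 5 4; 0 0 0) = Δ·Π!·Σ² = 5/99  (sign -1)
sum: t=1:−1/5040 = -1/5040
3j²(1 5 4; 0 3 -3) = Δ·Π!·Σ² = 16/495  (sign +1)
combine: 4πI² = 297·5/99·16/495 = 16/33
take √, sign -1: I = -0.19642560

-0.196426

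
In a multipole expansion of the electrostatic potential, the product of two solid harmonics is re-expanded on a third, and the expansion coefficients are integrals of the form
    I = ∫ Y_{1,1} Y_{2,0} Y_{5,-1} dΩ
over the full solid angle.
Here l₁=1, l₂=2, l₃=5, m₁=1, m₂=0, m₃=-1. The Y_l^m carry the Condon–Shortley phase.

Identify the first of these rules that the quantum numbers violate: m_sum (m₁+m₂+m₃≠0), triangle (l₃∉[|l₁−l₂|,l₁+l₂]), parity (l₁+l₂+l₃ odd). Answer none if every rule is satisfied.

triangle

Σmᵢ = 0  ✓
l₃∈[|l₁−l₂|,l₁+l₂]=[1,3], have l₃=5  ✗
Σlᵢ = 8 ⇒ even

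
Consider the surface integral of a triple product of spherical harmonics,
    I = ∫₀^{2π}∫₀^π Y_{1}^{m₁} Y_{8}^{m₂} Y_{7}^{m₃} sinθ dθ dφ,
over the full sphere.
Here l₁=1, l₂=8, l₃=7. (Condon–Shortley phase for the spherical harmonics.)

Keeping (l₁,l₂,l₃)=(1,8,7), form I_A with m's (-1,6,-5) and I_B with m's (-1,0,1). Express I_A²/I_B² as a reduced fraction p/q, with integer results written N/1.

13/4

Same 1,8,7: normalisation and zero-m 3j drop out of the ratio.
A: Δ: 2! 0! 14! / 17! → 1/2040; sum: t=2:+1/1916006400 = 1/1916006400; 3j²(1 8 7; -1 6 -5) = Δ·Π!·Σ² = 91/2040  (sign +1)
B: Δ: 2! 0! 14! / 17! → 1/2040; sum: t=2:+1/58060800 = 1/58060800; 3j²(1 8 7; -1 0 1) = Δ·Π!·Σ² = 7/510  (sign +1)
I_A²/I_B² = (91/2040)/(7/510) = 13/4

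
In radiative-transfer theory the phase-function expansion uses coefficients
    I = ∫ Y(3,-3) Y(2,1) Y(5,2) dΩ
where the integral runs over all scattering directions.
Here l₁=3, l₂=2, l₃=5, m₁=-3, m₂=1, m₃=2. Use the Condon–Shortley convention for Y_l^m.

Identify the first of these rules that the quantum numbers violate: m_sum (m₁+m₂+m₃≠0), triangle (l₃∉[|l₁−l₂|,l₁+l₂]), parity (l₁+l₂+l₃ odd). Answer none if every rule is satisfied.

none

azimuthal sum: -3 + 1 + 2 = 0  ✓
1 ≤ 5 ≤ 5 (triangle on l)  ✓
L = 3 + 2 + 5 = 10 (even)  ✓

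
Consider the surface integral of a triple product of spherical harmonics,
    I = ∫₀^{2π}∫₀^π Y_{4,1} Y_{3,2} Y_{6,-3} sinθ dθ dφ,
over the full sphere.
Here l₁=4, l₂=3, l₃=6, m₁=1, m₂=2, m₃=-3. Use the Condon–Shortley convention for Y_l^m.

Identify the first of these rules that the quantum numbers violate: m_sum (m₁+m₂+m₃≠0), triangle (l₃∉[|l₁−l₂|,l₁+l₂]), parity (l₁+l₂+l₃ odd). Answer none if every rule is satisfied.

parity

m₁+m₂+m₃ = 1 + 2 − 3 = 0  ✓
triangle: |4−3|=1 ≤ l₃=6 ≤ 4+3=7  ✓
parity: l₁+l₂+l₃ = 13 is odd  ✗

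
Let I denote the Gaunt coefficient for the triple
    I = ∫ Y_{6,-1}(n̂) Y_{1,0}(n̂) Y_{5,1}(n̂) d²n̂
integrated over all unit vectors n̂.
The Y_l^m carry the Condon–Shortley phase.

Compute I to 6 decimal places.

-0.241725

Rules hold: Σm=0, L=12 even, 5≤5≤7.
N = 13·3·11 = 429
Δ = 2!·10!·0!/13! = 1/858
Racah Σ t=1..1: t=1:−1/14400 = -1/14400
⇒ 3j(6 1 5; 0 0 0)² = 6/143, sgn +1
Racah Σ t=1..1: t=1:−1/17280 = -1/17280
⇒ 3j(6 1 5; -1 0 1)² = 35/858, sgn -1
4πI² = N·(3j₀)²·(3jₘ)² = 105/143
I = -1·√(0.734266/4π) = -0.24172507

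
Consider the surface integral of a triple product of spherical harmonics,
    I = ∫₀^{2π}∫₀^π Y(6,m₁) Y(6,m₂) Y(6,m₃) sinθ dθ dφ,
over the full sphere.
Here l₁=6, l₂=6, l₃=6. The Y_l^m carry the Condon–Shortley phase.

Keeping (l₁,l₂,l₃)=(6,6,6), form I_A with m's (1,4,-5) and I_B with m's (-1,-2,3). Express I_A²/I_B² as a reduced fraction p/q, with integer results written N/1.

11/2

Shared (l₁,l₂,l₃)=(6,6,6): N and (l;000)² cancel in I_A²/I_B².
A: Δ = 6!·6!·6!/19! = 1/325909584; Racah Σ t=4..5: t=4:+1/4147200 t=5:−1/10368000 = 1/6912000; ⇒ 3j(6 6 6; 1 4 -5)² = 189/16796, sgn -1
B: Δ = 6!·6!·6!/19! = 1/325909584; Racah Σ t=1..4: t=1:−1/3110400 t=2:+1/276480 t=3:−1/207360 t=4:+1/1244160 = -1/1382400; ⇒ 3j(6 6 6; -1 -2 3)² = 189/92378, sgn +1
I_A²/I_B² = (189/16796)/(189/92378) = 11/2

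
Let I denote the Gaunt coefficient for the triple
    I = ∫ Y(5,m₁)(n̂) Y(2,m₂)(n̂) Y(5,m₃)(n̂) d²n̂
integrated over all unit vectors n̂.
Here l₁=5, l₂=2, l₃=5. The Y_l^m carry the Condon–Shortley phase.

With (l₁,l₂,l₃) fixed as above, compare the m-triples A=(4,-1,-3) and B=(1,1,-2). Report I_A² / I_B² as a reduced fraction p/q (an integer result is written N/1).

7/2

Same 5,2,5: normalisation and zero-m 3j drop out of the ratio.
A: Δ: 2! 8! 2! / 13! → 1/38610; sum: t=0:+1/10080 t=1:−1/80640 = 1/11520; 3j²(5 2 5; 4 -1 -3) = Δ·Π!·Σ² = 49/1430  (sign +1)
B: Δ: 2! 8! 2! / 13! → 1/38610; sum: t=1:−1/1440 t=2:+1/2880 = -1/2880; 3j²(5 2 5; 1 1 -2) = Δ·Π!·Σ² = 7/715  (sign +1)
I_A²/I_B² = (49/1430)/(7/715) = 7/2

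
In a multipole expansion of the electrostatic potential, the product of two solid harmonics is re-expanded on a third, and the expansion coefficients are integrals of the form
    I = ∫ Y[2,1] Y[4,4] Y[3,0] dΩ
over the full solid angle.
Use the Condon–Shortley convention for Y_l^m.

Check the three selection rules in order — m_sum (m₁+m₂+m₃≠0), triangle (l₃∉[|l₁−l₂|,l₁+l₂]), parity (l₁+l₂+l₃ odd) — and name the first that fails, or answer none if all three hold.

m_sum

azimuthal sum: 1 + 4 + 0 = 5  ✗
2 ≤ 3 ≤ 6 (triangle on l)
L = 2 + 4 + 3 = 9 (odd)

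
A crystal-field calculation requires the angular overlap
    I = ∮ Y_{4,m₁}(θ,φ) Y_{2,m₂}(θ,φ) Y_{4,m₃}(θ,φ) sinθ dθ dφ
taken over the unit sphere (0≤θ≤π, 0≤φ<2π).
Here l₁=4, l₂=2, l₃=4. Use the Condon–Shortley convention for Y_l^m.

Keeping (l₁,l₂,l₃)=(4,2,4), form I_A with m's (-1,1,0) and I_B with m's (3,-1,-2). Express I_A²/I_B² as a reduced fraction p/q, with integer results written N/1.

2/35

Shared (l₁,l₂,l₃)=(4,2,4): N and (l;000)² cancel in I_A²/I_B².
A: Δ = 2!·6!·2!/11! = 1/13860; Racah Σ t=1..2: t=1:−1/96 t=2:+1/72 = 1/288; ⇒ 3j(4 2 4; -1 1 0)² = 1/462, sgn +1
B: Δ = 2!·6!·2!/11! = 1/13860; Racah Σ t=0..1: t=0:+1/240 t=1:−1/1440 = 1/288; ⇒ 3j(4 2 4; 3 -1 -2)² = 5/132, sgn +1
I_A²/I_B² = (1/462)/(5/132) = 2/35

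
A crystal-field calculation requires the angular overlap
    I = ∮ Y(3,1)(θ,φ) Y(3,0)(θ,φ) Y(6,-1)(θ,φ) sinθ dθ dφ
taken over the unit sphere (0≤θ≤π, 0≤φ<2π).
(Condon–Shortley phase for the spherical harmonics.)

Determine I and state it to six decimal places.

-0.221775

Checks pass: Σm=0; 12 even; l₃=6∈[0,6].
(2·3+1)(2·3+1)(2·6+1) = 637
Δ: 0! 6! 6! / 13! → 1/12012
sum: t=0:+1/1296 = 1/1296
3j²(3 3 6; 0 0 0) = Δ·Π!·Σ² = 100/3003  (sign +1)
sum: t=0:+1/1728 = 1/1728
3j²(3 3 6; 1 0 -1) = Δ·Π!·Σ² = 25/858  (sign -1)
combine: 4πI² = 637·100/3003·25/858 = 8750/14157
take √, sign -1: I = -0.22177545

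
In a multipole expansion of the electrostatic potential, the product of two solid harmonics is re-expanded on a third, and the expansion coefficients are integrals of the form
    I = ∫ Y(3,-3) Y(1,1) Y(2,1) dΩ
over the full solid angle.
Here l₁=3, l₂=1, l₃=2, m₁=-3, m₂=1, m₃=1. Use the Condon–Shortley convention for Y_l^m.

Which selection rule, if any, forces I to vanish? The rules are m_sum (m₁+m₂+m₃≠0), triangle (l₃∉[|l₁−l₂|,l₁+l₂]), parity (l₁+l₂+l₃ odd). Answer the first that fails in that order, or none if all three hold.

Σmᵢ = -1  ✗
l₃∈[|l₁−l₂|,l₁+l₂]=[2,4], have l₃=2
Σlᵢ = 6 ⇒ even

m_sum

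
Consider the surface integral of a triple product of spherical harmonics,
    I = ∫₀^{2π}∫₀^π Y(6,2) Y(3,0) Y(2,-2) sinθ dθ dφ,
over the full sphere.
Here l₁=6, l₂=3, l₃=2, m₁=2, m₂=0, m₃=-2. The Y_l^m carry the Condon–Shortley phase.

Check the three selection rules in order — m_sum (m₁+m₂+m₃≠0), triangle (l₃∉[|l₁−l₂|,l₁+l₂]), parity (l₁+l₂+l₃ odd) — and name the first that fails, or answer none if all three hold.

azimuthal sum: 2 + 0 − 2 = 0  ✓
3 ≤ 2 ≤ 9 (triangle on l)  ✗
L = 6 + 3 + 2 = 11 (odd)

triangle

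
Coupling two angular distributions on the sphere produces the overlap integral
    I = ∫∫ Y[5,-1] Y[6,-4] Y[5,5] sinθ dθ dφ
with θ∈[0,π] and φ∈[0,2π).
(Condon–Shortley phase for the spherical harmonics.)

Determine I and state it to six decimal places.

m-sum 0 ✓  L=16 even ✓  1≤5≤11 ✓
Π(2lᵢ+1) = 11×13×11 = 1573
triangle coeff Δ(5,6,5) = 1/28588560
Σ_t [1,5]: t=1:−1/345600 t=2:+1/13824 t=3:−1/5184 t=4:+1/13824 t=5:−1/345600 = -7/129600
(3j)²=80/7293 [(5 6 5; 0 0 0)], sign=+1
Σ_t [2,2]: t=2:+1/829440 = 1/829440
(3j)²=225/9724 [(5 6 5; -1 -4 5)], sign=+1
⇒ 4πI² = 1500/3757
I = (+1)√(1500/3757/(4π)) = 0.17824613

0.178246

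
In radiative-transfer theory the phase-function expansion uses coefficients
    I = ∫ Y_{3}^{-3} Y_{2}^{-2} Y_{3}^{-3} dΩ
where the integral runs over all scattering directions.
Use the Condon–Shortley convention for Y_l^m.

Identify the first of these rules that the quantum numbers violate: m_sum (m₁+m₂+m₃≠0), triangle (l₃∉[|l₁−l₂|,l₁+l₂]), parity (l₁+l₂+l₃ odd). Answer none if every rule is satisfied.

m_sum

Σmᵢ = -8  ✗
l₃∈[|l₁−l₂|,l₁+l₂]=[1,5], have l₃=3
Σlᵢ = 8 ⇒ even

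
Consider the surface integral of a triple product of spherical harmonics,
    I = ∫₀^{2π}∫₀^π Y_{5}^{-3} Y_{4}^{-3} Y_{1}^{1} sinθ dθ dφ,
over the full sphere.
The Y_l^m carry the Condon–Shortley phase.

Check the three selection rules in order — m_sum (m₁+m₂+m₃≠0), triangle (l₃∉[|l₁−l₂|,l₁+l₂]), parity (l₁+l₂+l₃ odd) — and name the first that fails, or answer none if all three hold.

m₁+m₂+m₃ = -3 − 3 + 1 = -5  ✗
triangle: |5−4|=1 ≤ l₃=1 ≤ 5+4=9
parity: l₁+l₂+l₃ = 10 is even

m_sum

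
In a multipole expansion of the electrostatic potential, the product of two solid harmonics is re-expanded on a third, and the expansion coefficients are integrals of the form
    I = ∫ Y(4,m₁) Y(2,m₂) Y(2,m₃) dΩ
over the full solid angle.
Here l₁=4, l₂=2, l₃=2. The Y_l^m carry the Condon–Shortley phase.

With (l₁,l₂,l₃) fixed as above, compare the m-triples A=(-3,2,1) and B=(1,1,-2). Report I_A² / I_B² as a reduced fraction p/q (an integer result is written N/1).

Same 4,2,2: normalisation and zero-m 3j drop out of the ratio.
A: Δ: 4! 4! 0! / 9! → 1/630; sum: t=4:+1/144 = 1/144; 3j²(4 2 2; -3 2 1) = Δ·Π!·Σ² = 1/18  (sign -1)
B: Δ: 4! 4! 0! / 9! → 1/630; sum: t=3:−1/144 = -1/144; 3j²(4 2 2; 1 1 -2) = Δ·Π!·Σ² = 1/126  (sign -1)
I_A²/I_B² = (1/18)/(1/126) = 7/1

7/1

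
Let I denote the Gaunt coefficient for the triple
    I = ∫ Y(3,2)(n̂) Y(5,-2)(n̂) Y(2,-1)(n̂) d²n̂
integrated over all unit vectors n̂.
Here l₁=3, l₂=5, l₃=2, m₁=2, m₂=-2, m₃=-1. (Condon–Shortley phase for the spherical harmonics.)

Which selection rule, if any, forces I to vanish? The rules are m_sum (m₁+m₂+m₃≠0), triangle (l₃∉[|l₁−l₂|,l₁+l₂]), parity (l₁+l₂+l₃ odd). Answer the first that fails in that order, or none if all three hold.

m_sum

azimuthal sum: 2 − 2 − 1 = -1  ✗
2 ≤ 2 ≤ 8 (triangle on l)
L = 3 + 5 + 2 = 10 (even)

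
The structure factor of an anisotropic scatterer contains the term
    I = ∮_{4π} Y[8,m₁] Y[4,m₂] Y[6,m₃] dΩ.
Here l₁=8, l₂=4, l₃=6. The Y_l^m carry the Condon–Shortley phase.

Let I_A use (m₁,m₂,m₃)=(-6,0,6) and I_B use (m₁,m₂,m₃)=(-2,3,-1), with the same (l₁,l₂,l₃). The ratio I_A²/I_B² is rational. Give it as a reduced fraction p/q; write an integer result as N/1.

726/637

Shared (l₁,l₂,l₃)=(8,4,6): N and (l;000)² cancel in I_A²/I_B².
A: Δ = 6!·10!·2!/19! = 1/23279256; Racah Σ t=4..4: t=4:+1/348364800 = 1/348364800; ⇒ 3j(8 4 6; -6 0 6)² = 11/646, sgn +1
B: Δ = 6!·10!·2!/19! = 1/23279256; Racah Σ t=5..6: t=5:−1/3456000 t=6:+1/12441600 = -13/62208000; ⇒ 3j(8 4 6; -2 3 -1)² = 637/42636, sgn +1
I_A²/I_B² = (11/646)/(637/42636) = 726/637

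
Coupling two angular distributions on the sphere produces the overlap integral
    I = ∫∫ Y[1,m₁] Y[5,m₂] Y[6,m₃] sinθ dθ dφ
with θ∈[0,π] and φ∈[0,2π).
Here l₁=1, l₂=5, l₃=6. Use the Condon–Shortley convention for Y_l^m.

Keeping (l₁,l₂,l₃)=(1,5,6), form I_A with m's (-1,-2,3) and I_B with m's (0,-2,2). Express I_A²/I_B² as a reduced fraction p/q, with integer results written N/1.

l's match ⇒ only the (l;m) 3-j factors differ between A and B.
A: triangle coeff Δ(1,5,6) = 1/858; Σ_t [0,0]: t=0:+1/60480 = 1/60480; (3j)²=6/143 [(1 5 6; -1 -2 3)], sign=-1
B: triangle coeff Δ(1,5,6) = 1/858; Σ_t [0,0]: t=0:+1/30240 = 1/30240; (3j)²=16/429 [(1 5 6; 0 -2 2)], sign=+1
I_A²/I_B² = (6/143)/(16/429) = 9/8

9/8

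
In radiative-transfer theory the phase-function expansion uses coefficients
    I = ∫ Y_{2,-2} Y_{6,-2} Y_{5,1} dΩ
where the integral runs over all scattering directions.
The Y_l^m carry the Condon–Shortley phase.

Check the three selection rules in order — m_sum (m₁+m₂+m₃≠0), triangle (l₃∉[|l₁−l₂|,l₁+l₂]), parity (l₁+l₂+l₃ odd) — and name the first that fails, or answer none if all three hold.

Σmᵢ = -3  ✗
l₃∈[|l₁−l₂|,l₁+l₂]=[4,8], have l₃=5
Σlᵢ = 13 ⇒ odd

m_sum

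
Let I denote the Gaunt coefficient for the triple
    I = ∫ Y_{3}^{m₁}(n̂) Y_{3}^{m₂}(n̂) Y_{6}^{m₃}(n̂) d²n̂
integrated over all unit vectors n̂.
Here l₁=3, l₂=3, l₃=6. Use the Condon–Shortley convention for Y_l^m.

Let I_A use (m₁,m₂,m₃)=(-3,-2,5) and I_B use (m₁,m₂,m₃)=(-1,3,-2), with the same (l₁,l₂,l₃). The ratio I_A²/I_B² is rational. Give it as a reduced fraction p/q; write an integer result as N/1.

Shared (l₁,l₂,l₃)=(3,3,6): N and (l;000)² cancel in I_A²/I_B².
A: Δ = 0!·6!·6!/13! = 1/12012; Racah Σ t=0..0: t=0:+1/86400 = 1/86400; ⇒ 3j(3 3 6; -3 -2 5)² = 1/26, sgn -1
B: Δ = 0!·6!·6!/13! = 1/12012; Racah Σ t=0..0: t=0:+1/34560 = 1/34560; ⇒ 3j(3 3 6; -1 3 -2)² = 1/429, sgn +1
I_A²/I_B² = (1/26)/(1/429) = 33/2

33/2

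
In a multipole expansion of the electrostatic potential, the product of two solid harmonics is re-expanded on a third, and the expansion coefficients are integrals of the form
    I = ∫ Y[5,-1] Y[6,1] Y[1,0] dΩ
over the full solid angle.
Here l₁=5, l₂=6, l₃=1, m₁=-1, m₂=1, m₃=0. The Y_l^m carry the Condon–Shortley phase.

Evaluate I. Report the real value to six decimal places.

Checks pass: Σm=0; 12 even; l₃=1∈[1,11].
(2·5+1)(2·6+1)(2·1+1) = 429
Δ: 10! 0! 2! / 13! → 1/858
sum: t=5:−1/14400 = -1/14400
3j²(5 6 1; 0 0 0) = Δ·Π!·Σ² = 6/143  (sign +1)
sum: t=6:+1/17280 = 1/17280
3j²(5 6 1; -1 1 0) = Δ·Π!·Σ² = 35/858  (sign -1)
combine: 4πI² = 429·6/143·35/858 = 105/143
take √, sign -1: I = -0.24172507

-0.241725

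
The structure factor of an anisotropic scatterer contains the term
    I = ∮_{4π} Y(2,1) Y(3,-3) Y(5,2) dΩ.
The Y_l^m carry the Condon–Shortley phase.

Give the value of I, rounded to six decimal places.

Rules hold: Σm=0, L=10 even, 1≤5≤5.
N = 5·7·11 = 385
Δ = 0!·4!·6!/11! = 1/2310
Racah Σ t=0..0: t=0:+1/144 = 1/144
⇒ 3j(2 3 5; 0 0 0)² = 10/231, sgn -1
Racah Σ t=0..0: t=0:+1/4320 = 1/4320
⇒ 3j(2 3 5; 1 -3 2)² = 1/330, sgn -1
4πI² = N·(3j₀)²·(3jₘ)² = 5/99
I = +1·√(0.0505051/4π) = 0.06339609

0.063396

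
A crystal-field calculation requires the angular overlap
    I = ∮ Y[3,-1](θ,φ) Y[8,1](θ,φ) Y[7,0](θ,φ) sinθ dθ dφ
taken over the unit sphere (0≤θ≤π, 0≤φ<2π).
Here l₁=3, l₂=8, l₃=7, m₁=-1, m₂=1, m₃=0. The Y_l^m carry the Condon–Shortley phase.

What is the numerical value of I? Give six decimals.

m-sum 0 ✓  L=18 even ✓  5≤7≤11 ✓
Π(2lᵢ+1) = 7×17×15 = 1785
triangle coeff Δ(3,8,7) = 1/5290740
Σ_t [1,3]: t=1:−1/7257600 t=2:+1/2073600 t=3:−1/7257600 = 1/4838400
(3j)²=252/20995 [(3 8 7; 0 0 0)], sign=-1
Σ_t [2,4]: t=2:+1/4838400 t=3:−1/3110400 t=4:+1/29030400 = -1/12441600
(3j)²=343/125970 [(3 8 7; -1 1 0)], sign=+1
⇒ 4πI² = 302526/5185765
I = (-1)√(302526/5185765/(4π)) = -0.06813496

-0.068135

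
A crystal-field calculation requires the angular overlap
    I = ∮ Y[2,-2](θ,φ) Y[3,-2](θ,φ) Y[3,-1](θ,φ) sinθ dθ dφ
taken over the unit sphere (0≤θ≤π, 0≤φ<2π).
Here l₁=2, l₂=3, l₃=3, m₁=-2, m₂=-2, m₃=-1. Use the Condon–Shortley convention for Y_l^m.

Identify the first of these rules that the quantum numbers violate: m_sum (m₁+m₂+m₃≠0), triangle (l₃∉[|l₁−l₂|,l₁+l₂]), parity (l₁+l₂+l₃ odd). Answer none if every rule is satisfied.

m_sum

m₁+m₂+m₃ = -2 − 2 − 1 = -5  ✗
triangle: |2−3|=1 ≤ l₃=3 ≤ 2+3=5
parity: l₁+l₂+l₃ = 8 is even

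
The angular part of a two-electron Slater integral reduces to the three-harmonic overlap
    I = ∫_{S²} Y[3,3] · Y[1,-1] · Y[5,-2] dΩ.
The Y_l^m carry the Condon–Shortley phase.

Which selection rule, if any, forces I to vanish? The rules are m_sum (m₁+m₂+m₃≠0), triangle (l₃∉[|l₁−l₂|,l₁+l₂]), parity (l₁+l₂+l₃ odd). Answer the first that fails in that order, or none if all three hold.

m₁+m₂+m₃ = 3 − 1 − 2 = 0  ✓
triangle: |3−1|=2 ≤ l₃=5 ≤ 3+1=4  ✗
parity: l₁+l₂+l₃ = 9 is odd

triangle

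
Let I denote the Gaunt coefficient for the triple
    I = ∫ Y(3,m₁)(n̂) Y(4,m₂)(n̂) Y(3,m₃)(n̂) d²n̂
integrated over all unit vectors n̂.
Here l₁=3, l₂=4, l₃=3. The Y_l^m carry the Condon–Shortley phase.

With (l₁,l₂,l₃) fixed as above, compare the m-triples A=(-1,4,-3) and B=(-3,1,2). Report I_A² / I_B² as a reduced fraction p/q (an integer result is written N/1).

7/5

Shared (l₁,l₂,l₃)=(3,4,3): N and (l;000)² cancel in I_A²/I_B².
A: Δ = 4!·2!·4!/11! = 1/34650; Racah Σ t=4..4: t=4:+1/1152 = 1/1152; ⇒ 3j(3 4 3; -1 4 -3)² = 1/33, sgn +1
B: Δ = 4!·2!·4!/11! = 1/34650; Racah Σ t=4..4: t=4:+1/288 = 1/288; ⇒ 3j(3 4 3; -3 1 2)² = 5/231, sgn -1
I_A²/I_B² = (1/33)/(5/231) = 7/5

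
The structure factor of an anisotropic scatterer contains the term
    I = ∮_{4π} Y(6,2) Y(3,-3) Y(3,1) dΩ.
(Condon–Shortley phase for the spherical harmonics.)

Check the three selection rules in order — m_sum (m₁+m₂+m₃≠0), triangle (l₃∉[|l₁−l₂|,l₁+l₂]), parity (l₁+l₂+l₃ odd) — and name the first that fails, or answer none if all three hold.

none

m₁+m₂+m₃ = 2 − 3 + 1 = 0  ✓
triangle: |6−3|=3 ≤ l₃=3 ≤ 6+3=9  ✓
parity: l₁+l₂+l₃ = 12 is even  ✓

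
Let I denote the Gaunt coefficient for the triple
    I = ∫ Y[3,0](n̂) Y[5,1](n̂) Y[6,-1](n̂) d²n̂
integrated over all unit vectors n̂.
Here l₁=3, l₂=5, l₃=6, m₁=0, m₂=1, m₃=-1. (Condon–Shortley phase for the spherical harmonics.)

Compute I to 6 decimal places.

-0.123080

m-sum 0 ✓  L=14 even ✓  2≤6≤8 ✓
Π(2lᵢ+1) = 7×11×13 = 1001
triangle coeff Δ(3,5,6) = 1/675675
Σ_t [0,2]: t=0:+1/8640 t=1:−1/2304 t=2:+1/8640 = -7/34560
(3j)²=7/429 [(3 5 6; 0 0 0)], sign=-1
Σ_t [0,2]: t=0:+1/17280 t=1:−1/2880 t=2:+1/6912 = -1/6912
(3j)²=5/429 [(3 5 6; 0 1 -1)], sign=+1
⇒ 4πI² = 245/1287
I = (-1)√(245/1287/(4π)) = -0.12308038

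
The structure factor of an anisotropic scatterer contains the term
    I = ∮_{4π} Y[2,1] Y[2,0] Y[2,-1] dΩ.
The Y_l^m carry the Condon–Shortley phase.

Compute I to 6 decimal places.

-0.090112

Rules hold: Σm=0, L=6 even, 0≤2≤4.
N = 5·5·5 = 125
Δ = 2!·2!·2!/7! = 1/630
Racah Σ t=0..2: t=0:+1/8 t=1:−1/1 t=2:+1/8 = -3/4
⇒ 3j(2 2 2; 0 0 0)² = 2/35, sgn -1
Racah Σ t=0..1: t=0:+1/4 t=1:−1/2 = -1/4
⇒ 3j(2 2 2; 1 0 -1)² = 1/70, sgn +1
4πI² = N·(3j₀)²·(3jₘ)² = 5/49
I = -1·√(0.102041/4π) = -0.09011188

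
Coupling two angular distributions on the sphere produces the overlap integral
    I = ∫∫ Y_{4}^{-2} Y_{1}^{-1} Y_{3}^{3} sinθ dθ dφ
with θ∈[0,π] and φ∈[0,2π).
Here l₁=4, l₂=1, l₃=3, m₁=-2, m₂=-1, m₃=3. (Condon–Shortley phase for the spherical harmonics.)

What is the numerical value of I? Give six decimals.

Checks pass: Σm=0; 8 even; l₃=3∈[3,5].
(2·4+1)(2·1+1)(2·3+1) = 189
Δ: 2! 6! 0! / 9! → 1/252
sum: t=1:−1/36 = -1/36
3j²(4 1 3; 0 0 0) = Δ·Π!·Σ² = 4/63  (sign +1)
sum: t=0:+1/1440 = 1/1440
3j²(4 1 3; -2 -1 3) = Δ·Π!·Σ² = 1/252  (sign +1)
combine: 4πI² = 189·4/63·1/252 = 1/21
take √, sign +1: I = 0.06155813

0.061558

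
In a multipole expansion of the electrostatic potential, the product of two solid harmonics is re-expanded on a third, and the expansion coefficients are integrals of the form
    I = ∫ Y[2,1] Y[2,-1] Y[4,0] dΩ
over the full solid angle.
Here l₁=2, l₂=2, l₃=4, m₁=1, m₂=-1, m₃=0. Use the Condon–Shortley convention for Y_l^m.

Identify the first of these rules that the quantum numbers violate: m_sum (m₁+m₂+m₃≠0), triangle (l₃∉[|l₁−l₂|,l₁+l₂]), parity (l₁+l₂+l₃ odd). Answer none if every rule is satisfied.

Σmᵢ = 0  ✓
l₃∈[|l₁−l₂|,l₁+l₂]=[0,4], have l₃=4  ✓
Σlᵢ = 8 ⇒ even  ✓

none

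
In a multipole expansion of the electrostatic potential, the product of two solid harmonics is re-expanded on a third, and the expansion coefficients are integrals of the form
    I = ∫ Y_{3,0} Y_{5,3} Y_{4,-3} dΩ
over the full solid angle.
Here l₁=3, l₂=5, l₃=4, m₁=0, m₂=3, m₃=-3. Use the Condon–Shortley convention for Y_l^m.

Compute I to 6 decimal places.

Checks pass: Σm=0; 12 even; l₃=4∈[2,8].
(2·3+1)(2·5+1)(2·4+1) = 693
Δ: 4! 2! 6! / 13! → 1/180180
sum: t=1:−1/576 t=2:+1/144 t=3:−1/576 = 1/288
3j²(3 5 4; 0 0 0) = Δ·Π!·Σ² = 20/1001  (sign +1)
sum: t=2:+1/2880 t=3:−1/1440 = -1/2880
3j²(3 5 4; 0 3 -3) = Δ·Π!·Σ² = 7/715  (sign +1)
combine: 4πI² = 693·20/1001·7/715 = 252/1859
take √, sign +1: I = 0.10386175

0.103862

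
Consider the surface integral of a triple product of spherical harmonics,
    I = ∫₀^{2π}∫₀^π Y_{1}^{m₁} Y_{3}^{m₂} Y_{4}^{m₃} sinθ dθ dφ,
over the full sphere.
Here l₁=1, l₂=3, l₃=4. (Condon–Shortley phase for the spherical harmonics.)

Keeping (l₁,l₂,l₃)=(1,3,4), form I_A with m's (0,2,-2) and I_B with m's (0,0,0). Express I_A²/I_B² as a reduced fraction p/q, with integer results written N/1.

3/4

l's match ⇒ only the (l;m) 3-j factors differ between A and B.
A: triangle coeff Δ(1,3,4) = 1/252; Σ_t [0,0]: t=0:+1/120 = 1/120; (3j)²=1/21 [(1 3 4; 0 2 -2)], sign=+1
B: triangle coeff Δ(1,3,4) = 1/252; Σ_t [0,0]: t=0:+1/36 = 1/36; (3j)²=4/63 [(1 3 4; 0 0 0)], sign=+1
I_A²/I_B² = (1/21)/(4/63) = 3/4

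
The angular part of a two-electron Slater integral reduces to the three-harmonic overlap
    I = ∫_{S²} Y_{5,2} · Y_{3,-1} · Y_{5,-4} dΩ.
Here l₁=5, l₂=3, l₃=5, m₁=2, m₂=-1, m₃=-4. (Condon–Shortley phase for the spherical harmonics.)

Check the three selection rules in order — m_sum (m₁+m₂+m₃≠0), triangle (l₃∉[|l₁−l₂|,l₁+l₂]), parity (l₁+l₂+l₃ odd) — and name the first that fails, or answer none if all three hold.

m_sum

azimuthal sum: 2 − 1 − 4 = -3  ✗
2 ≤ 5 ≤ 8 (triangle on l)
L = 5 + 3 + 5 = 13 (odd)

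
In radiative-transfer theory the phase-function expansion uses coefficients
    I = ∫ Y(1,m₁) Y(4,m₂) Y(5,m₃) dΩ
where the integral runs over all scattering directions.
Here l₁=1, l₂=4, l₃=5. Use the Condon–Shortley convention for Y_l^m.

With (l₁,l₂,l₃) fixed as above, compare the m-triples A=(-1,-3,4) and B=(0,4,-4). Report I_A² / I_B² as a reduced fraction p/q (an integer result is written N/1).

Same 1,4,5: normalisation and zero-m 3j drop out of the ratio.
A: Δ: 0! 2! 8! / 11! → 1/495; sum: t=0:+1/10080 = 1/10080; 3j²(1 4 5; -1 -3 4) = Δ·Π!·Σ² = 4/55  (sign -1)
B: Δ: 0! 2! 8! / 11! → 1/495; sum: t=0:+1/40320 = 1/40320; 3j²(1 4 5; 0 4 -4) = Δ·Π!·Σ² = 1/55  (sign -1)
I_A²/I_B² = (4/55)/(1/55) = 4/1

4/1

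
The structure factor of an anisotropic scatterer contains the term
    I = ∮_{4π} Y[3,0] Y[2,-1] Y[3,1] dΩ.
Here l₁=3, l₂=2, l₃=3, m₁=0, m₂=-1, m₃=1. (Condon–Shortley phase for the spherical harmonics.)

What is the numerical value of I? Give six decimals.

-0.059471

Rules hold: Σm=0, L=8 even, 1≤3≤5.
N = 7·5·7 = 245
Δ = 2!·4!·2!/9! = 1/3780
Racah Σ t=0..2: t=0:+1/24 t=1:−1/4 t=2:+1/24 = -1/6
⇒ 3j(3 2 3; 0 0 0)² = 4/105, sgn +1
Racah Σ t=0..1: t=0:+1/12 t=1:−1/8 = -1/24
⇒ 3j(3 2 3; 0 -1 1)² = 1/210, sgn -1
4πI² = N·(3j₀)²·(3jₘ)² = 2/45
I = -1·√(0.0444444/4π) = -0.05947080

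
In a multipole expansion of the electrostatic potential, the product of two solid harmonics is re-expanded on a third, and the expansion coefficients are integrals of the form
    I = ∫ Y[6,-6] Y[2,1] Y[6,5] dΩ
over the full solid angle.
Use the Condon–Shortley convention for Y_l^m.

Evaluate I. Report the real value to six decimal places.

Rules hold: Σm=0, L=14 even, 4≤6≤8.
N = 13·5·13 = 845
Δ = 2!·10!·2!/15! = 1/90090
Racah Σ t=0..2: t=0:+1/69120 t=1:−1/14400 t=2:+1/69120 = -7/172800
⇒ 3j(6 2 6; 0 0 0)² = 14/715, sgn -1
Racah Σ t=2..2: t=2:+1/7257600 = 1/7257600
⇒ 3j(6 2 6; -6 1 5)² = 11/455, sgn -1
4πI² = N·(3j₀)²·(3jₘ)² = 2/5
I = +1·√(0.4/4π) = 0.17841241

0.178412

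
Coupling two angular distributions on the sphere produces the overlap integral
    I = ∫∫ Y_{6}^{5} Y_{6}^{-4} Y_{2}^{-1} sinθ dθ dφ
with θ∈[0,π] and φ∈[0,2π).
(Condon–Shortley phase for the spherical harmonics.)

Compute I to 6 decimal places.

Checks pass: Σm=0; 14 even; l₃=2∈[0,12].
(2·6+1)(2·6+1)(2·2+1) = 845
Δ: 10! 2! 2! / 15! → 1/90090
sum: t=4:+1/69120 t=5:−1/14400 t=6:+1/69120 = -7/172800
3j²(6 6 2; 0 0 0) = Δ·Π!·Σ² = 14/715  (sign -1)
sum: t=0:+1/7257600 t=1:−1/725760 = -1/806400
3j²(6 6 2; 5 -4 -1) = Δ·Π!·Σ² = 27/910  (sign +1)
combine: 4πI² = 845·14/715·27/910 = 27/55
take √, sign -1: I = -0.19764945

-0.197649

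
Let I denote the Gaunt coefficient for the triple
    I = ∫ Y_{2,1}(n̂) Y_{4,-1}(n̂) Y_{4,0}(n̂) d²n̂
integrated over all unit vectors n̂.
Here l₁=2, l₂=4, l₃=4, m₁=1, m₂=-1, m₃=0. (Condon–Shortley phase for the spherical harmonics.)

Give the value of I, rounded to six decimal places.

-0.044869

Checks pass: Σm=0; 10 even; l₃=4∈[2,6].
(2·2+1)(2·4+1)(2·4+1) = 405
Δ: 2! 2! 6! / 11! → 1/13860
sum: t=0:+1/192 t=1:−1/36 t=2:+1/192 = -5/288
3j²(2 4 4; 0 0 0) = Δ·Π!·Σ² = 20/693  (sign -1)
sum: t=0:+1/72 t=1:−1/96 = 1/288
3j²(2 4 4; 1 -1 0) = Δ·Π!·Σ² = 1/462  (sign +1)
combine: 4πI² = 405·20/693·1/462 = 150/5929
take √, sign -1: I = -0.04486937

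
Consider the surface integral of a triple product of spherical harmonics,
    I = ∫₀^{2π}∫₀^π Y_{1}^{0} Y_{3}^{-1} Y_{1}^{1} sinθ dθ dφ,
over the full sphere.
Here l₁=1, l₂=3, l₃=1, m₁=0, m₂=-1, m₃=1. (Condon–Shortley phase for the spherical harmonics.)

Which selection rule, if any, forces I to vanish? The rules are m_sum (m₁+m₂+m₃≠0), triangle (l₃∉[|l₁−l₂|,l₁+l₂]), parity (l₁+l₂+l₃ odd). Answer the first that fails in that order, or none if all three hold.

azimuthal sum: 0 − 1 + 1 = 0  ✓
2 ≤ 1 ≤ 4 (triangle on l)  ✗
L = 1 + 3 + 1 = 5 (odd)

triangle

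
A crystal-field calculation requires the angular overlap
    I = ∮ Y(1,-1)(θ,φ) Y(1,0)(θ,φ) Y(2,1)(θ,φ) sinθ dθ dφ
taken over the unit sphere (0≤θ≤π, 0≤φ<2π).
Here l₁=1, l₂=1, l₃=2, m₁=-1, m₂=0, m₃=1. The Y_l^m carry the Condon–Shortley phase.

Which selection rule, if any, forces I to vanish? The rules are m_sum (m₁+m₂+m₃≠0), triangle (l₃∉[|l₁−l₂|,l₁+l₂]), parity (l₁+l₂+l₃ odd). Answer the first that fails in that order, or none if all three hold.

Σmᵢ = 0  ✓
l₃∈[|l₁−l₂|,l₁+l₂]=[0,2], have l₃=2  ✓
Σlᵢ = 4 ⇒ even  ✓

none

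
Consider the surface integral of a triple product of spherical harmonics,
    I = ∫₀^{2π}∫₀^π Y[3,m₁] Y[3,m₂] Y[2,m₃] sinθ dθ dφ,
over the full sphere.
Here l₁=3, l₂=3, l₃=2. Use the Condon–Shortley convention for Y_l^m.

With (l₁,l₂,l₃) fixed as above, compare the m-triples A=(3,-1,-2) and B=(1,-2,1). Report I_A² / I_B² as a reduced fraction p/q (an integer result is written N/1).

2/3

l's match ⇒ only the (l;m) 3-j factors differ between A and B.
A: triangle coeff Δ(3,3,2) = 1/3780; Σ_t [0,0]: t=0:+1/96 = 1/96; (3j)²=1/42 [(3 3 2; 3 -1 -2)], sign=+1
B: triangle coeff Δ(3,3,2) = 1/3780; Σ_t [0,1]: t=0:+1/48 t=1:−1/12 = -1/16; (3j)²=1/28 [(3 3 2; 1 -2 1)], sign=+1
I_A²/I_B² = (1/42)/(1/28) = 2/3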